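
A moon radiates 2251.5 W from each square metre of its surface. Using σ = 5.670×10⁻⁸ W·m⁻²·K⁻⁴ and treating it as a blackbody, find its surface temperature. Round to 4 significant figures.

T ≈ 446.4 K

I = σT⁴, so T = (I/σ)^(1/4) = (2251.5/(5.670×10⁻⁸))^(1/4) = 446.4 K.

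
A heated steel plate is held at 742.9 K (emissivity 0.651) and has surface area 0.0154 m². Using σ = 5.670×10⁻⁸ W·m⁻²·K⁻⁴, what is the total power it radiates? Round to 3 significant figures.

P ≈ 173 W

Area A = 0.0154 m².
P = εσAT⁴ = 0.651 × 5.670×10⁻⁸ × 0.0154 × (742.9)⁴ = 173 W.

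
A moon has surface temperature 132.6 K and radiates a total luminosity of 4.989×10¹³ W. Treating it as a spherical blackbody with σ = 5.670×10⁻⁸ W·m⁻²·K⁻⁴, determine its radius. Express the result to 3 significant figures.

R ≈ 4.76×10⁵ m

L = 4πR²σT⁴ ⇒ R = √(L/(4πσT⁴)).
σT⁴ = 17.5290 W/m², so R = √(4.989×10¹³/(4π×17.5290)) = 4.76×10⁵ m.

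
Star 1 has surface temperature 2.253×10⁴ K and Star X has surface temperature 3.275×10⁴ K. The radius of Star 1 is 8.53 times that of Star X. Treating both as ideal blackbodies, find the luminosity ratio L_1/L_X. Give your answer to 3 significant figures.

L ∝ R²T⁴, so L_1/L_X = (R_1/R_X)²(T_1/T_X)⁴ = (8.53)² × (2.253×10⁴/3.275×10⁴)⁴ = 72.7609 × 0.223975 = 16.3.

L_1/L_X ≈ 16.3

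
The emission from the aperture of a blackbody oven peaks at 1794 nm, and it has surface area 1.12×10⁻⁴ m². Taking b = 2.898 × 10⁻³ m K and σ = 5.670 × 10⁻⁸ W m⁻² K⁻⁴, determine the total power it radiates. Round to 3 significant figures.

P ≈ 43.2 W

Wien's law: T = b/λ_max = 2.898×10⁻³/1.794×10⁻⁶ = 1615.38 K.
Area A = 1.12×10⁻⁴ m².
Then P = σAT⁴ = 5.670×10⁻⁸×1.12×10⁻⁴×(1615.38)⁴ = 43.2 W.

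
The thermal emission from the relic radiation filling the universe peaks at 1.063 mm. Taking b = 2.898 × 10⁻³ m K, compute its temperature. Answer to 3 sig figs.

T ≈ 2.73 K

Wien's law gives T = b/λ_max = (2.898×10⁻³ m·K)/(1.063×10⁻³ m) = 2.73 K.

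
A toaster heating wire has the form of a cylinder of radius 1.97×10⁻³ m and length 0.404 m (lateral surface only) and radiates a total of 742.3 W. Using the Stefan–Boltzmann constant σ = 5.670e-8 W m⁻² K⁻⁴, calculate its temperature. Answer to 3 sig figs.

Lateral area A = 2πrL = 2π×1.97×10⁻³×0.404 = 5.00066×10⁻³ m².
P = σAT⁴ ⇒ T = (P/(σA))^(1/4) = (742.3/(5.670×10⁻⁸×5.00066×10⁻³))^(1/4) = 1.27×10³ K.

T ≈ 1.27×10³ K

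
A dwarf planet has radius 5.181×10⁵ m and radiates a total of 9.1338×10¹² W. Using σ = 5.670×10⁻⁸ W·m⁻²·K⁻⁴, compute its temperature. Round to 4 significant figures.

Surface area A = 4πR² = 4π(5.181×10⁵ m)² = 3.37316×10¹² m².
P = σAT⁴ ⇒ T = (P/(σA))^(1/4) = (9.1338×10¹²/(5.670×10⁻⁸×3.37316×10¹²))^(1/4) = 83.13 K.

T ≈ 83.13 K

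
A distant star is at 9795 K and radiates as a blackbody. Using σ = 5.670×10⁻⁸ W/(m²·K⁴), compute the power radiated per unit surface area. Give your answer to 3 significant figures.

Stefan–Boltzmann: I = σT⁴ = 5.670×10⁻⁸ × (9795)⁴ = 5.22×10⁸ W/m².

I ≈ 5.22×10⁸ W/m²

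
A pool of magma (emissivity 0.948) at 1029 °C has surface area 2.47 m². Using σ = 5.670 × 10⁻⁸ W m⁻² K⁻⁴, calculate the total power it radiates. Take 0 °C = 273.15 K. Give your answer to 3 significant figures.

T = 1029 °C + 273.15 = 1302.15 K.
Area A = 2.47 m².
P = εσAT⁴ = 0.948 × 5.670×10⁻⁸ × 2.47 × (1302.15)⁴ = 3.82×10⁵ W.

P ≈ 3.82×10⁵ W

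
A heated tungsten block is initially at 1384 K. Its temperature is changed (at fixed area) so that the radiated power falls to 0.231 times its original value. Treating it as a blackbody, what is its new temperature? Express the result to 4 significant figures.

P ∝ T⁴, so T₂/T₁ = (P₂/P₁)^(1/4) = (0.231)^(1/4) = 0.693271.
T₂ = 1384 × 0.693271 = 959.5 K.

T₂ ≈ 959.5 K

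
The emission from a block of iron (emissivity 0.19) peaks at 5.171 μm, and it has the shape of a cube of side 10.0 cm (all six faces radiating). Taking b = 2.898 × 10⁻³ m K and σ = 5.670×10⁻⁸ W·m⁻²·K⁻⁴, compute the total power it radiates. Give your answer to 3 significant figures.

P ≈ 63.8 W

Wien's law: T = b/λ_max = 2.898×10⁻³/5.171×10⁻⁶ = 560.433 K.
Area A = 6s² = 6×(0.100 m)² = 0.06 m².
Then P = εσAT⁴ = 0.19×5.670×10⁻⁸×0.06×(560.433)⁴ = 63.8 W.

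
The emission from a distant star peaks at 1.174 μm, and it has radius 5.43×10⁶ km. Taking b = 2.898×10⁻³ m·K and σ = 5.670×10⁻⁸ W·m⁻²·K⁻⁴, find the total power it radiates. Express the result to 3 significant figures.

Wien's law: T = b/λ_max = 2.898×10⁻³/1.174×10⁻⁶ = 2468.48 K.
Surface area A = 4πR² = 4π(5.43×10⁹ m)² = 3.70518×10²⁰ m².
Then P = σAT⁴ = 5.670×10⁻⁸×3.70518×10²⁰×(2468.48)⁴ = 7.80×10²⁶ W.

P ≈ 7.80×10²⁶ W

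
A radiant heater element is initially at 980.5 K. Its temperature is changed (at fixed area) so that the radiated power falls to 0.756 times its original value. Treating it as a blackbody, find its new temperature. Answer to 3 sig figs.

P ∝ T⁴, so T₂/T₁ = (P₂/P₁)^(1/4) = (0.756)^(1/4) = 0.932461.
T₂ = 980.5 × 0.932461 = 914 K.

T₂ ≈ 914 K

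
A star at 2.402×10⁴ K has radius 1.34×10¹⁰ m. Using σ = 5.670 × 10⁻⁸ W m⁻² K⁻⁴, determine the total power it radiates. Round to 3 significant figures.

Surface area A = 4πR² = 4π(1.34×10¹⁰ m)² = 2.25642×10²¹ m².
P = σAT⁴ = 5.670×10⁻⁸ × 2.25642×10²¹ × (2.402×10⁴)⁴ = 4.26×10³¹ W.

P ≈ 4.26×10³¹ W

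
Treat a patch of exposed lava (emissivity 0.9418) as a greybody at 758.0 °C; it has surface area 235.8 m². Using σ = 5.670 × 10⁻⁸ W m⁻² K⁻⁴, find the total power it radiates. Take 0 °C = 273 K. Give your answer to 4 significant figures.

P ≈ 1.423×10⁷ W

T = 758.0 °C + 273 = 1031.0 K.
Area A = 235.8 m².
P = εσAT⁴ = 0.9418 × 5.670×10⁻⁸ × 235.8 × (1031.0)⁴ = 1.423×10⁷ W.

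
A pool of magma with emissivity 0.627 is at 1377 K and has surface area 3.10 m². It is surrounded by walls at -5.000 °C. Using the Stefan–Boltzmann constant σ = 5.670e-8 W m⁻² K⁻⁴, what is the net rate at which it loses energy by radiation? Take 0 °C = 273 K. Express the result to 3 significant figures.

Net loss ≈ 3.96×10⁵ W

Surroundings: T = -5.000 °C + 273 = 268.000 K.
Area A = 3.10 m².
Net radiated power P_net = εσA(T⁴ − T₀⁴) = 0.627×5.670×10⁻⁸×3.10×(1377⁴ − 268.000⁴).
T⁴ − T₀⁴ = 3.59531×10¹² − 5.15869×10⁹ = 3.59015×10¹² K⁴, so P_net = 3.96×10⁵ W.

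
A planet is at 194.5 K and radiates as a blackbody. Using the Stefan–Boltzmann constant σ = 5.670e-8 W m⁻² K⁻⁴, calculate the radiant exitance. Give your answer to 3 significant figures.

I ≈ 81.1 W/m²

Stefan–Boltzmann: I = σT⁴ = 5.670×10⁻⁸ × (194.5)⁴ = 81.1 W/m².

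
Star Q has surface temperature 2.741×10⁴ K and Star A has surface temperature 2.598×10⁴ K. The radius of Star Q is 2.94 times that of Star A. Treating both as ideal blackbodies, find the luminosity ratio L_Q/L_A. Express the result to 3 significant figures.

L_Q/L_A ≈ 10.7

L ∝ R²T⁴, so L_Q/L_A = (R_Q/R_A)²(T_Q/T_A)⁴ = (2.94)² × (2.741×10⁴/2.598×10⁴)⁴ = 8.6436 × 1.23902 = 10.7.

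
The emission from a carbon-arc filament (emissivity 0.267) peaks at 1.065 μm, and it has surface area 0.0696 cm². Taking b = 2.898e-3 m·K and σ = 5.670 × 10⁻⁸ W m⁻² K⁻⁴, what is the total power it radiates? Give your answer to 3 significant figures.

Wien's law: T = b/λ_max = 2.898×10⁻³/1.065×10⁻⁶ = 2721.13 K.
Area A = 0.0696 cm² = 6.96×10⁻⁶ m².
Then P = εσAT⁴ = 0.267×5.670×10⁻⁸×6.96×10⁻⁶×(2721.13)⁴ = 5.78 W.

P ≈ 5.78 W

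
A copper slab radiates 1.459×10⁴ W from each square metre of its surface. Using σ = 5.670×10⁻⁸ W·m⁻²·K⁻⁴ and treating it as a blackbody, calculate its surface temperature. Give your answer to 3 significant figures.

I = σT⁴, so T = (I/σ)^(1/4) = (1.459×10⁴/(5.670×10⁻⁸))^(1/4) = 712 K.

T ≈ 712 K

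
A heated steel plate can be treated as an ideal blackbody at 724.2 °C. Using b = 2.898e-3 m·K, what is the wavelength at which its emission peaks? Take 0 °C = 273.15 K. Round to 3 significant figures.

T = 724.2 °C + 273.15 = 997.35 K.
Wien's displacement law: λ_max = b/T = (2.898×10⁻³ m·K)/(997.35 K) = 2.906×10⁻⁶ m.
That is 2.91 μm, in the infrared range.

λ_max ≈ 2.91 μm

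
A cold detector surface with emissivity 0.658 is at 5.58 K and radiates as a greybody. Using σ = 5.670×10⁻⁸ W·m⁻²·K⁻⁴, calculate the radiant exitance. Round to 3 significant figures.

Stefan–Boltzmann: I = εσT⁴ = 0.658 × 5.670×10⁻⁸ × (5.58)⁴ = 3.62×10⁻⁵ W/m².

I ≈ 3.62×10⁻⁵ W/m²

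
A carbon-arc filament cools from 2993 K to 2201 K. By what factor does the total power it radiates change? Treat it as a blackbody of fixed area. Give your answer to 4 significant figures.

P ∝ T⁴, so P₂/P₁ = (T₂/T₁)⁴ = (2201/2993)⁴ = (0.735383)⁴ = 0.2925.

P₂/P₁ ≈ 0.2925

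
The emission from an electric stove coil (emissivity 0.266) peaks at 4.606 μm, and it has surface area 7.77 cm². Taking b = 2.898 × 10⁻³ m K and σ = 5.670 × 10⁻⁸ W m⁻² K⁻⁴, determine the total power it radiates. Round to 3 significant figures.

P ≈ 1.84 W

Wien's law: T = b/λ_max = 2.898×10⁻³/4.606×10⁻⁶ = 629.179 K.
Area A = 7.77 cm² = 7.77×10⁻⁴ m².
Then P = εσAT⁴ = 0.266×5.670×10⁻⁸×7.77×10⁻⁴×(629.179)⁴ = 1.84 W.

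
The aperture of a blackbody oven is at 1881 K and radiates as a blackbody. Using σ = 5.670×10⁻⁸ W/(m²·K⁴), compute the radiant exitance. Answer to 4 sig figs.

I ≈ 7.098×10⁵ W/m²

Stefan–Boltzmann: I = σT⁴ = 5.670×10⁻⁸ × (1881)⁴ = 7.098×10⁵ W/m².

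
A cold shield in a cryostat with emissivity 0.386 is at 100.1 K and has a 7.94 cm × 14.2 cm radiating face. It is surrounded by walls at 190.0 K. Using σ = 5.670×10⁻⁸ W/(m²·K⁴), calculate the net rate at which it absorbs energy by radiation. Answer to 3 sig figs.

Area A = 0.0794 × 0.142 = 0.0112748 m².
Net radiated power P_net = εσA(T⁴ − T₀⁴) = 0.386×5.670×10⁻⁸×0.0112748×(100.1⁴ − 190.0⁴).
T⁴ − T₀⁴ = 1.00401×10⁸ − 1.30321×10⁹ = -1.20281×10⁹ K⁴, so P_net = -0.297 W — negative, meaning a net gain of 0.297 W.

Net gain ≈ 0.297 W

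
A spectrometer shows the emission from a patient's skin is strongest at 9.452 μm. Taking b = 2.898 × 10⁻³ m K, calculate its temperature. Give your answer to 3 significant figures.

T ≈ 307 K

Wien's law gives T = b/λ_max = (2.898×10⁻³ m·K)/(9.452×10⁻⁶ m) = 307 K.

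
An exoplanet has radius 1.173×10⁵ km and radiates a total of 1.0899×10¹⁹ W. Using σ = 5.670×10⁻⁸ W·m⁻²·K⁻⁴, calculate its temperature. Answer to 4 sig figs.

Surface area A = 4πR² = 4π(1.173×10⁸ m)² = 1.72904×10¹⁷ m².
P = σAT⁴ ⇒ T = (P/(σA))^(1/4) = (1.0899×10¹⁹/(5.670×10⁻⁸×1.72904×10¹⁷))^(1/4) = 182.6 K.

T ≈ 182.6 K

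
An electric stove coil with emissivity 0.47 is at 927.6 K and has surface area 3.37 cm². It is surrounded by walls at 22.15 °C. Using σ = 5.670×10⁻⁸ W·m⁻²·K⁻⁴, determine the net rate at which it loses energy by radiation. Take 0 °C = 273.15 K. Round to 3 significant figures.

Surroundings: T = 22.15 °C + 273.15 = 295.30 K.
Area A = 3.37 cm² = 3.37×10⁻⁴ m².
Net radiated power P_net = εσA(T⁴ − T₀⁴) = 0.47×5.670×10⁻⁸×3.37×10⁻⁴×(927.6⁴ − 295.30⁴).
T⁴ − T₀⁴ = 7.40360×10¹¹ − 7.60420×10⁹ = 7.32756×10¹¹ K⁴, so P_net = 6.58 W.

Net loss ≈ 6.58 W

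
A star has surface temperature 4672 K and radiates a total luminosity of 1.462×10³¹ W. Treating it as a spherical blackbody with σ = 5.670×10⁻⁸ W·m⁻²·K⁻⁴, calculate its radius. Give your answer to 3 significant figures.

R ≈ 2.08×10¹¹ m

L = 4πR²σT⁴ ⇒ R = √(L/(4πσT⁴)).
σT⁴ = 2.70143×10⁷ W/m², so R = √(1.462×10³¹/(4π×2.70143×10⁷)) = 2.08×10¹¹ m.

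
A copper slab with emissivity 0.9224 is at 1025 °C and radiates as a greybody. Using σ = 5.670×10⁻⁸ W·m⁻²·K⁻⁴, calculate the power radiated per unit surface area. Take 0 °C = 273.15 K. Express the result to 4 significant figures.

T = 1025 °C + 273.15 = 1298.15 K.
Stefan–Boltzmann: I = εσT⁴ = 0.9224 × 5.670×10⁻⁸ × (1298.15)⁴ = 1.485×10⁵ W/m².

I ≈ 1.485×10⁵ W/m²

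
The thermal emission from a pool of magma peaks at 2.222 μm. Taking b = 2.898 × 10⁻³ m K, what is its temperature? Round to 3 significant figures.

Wien's law gives T = b/λ_max = (2.898×10⁻³ m·K)/(2.222×10⁻⁶ m) = 1.30×10³ K.

T ≈ 1.30×10³ K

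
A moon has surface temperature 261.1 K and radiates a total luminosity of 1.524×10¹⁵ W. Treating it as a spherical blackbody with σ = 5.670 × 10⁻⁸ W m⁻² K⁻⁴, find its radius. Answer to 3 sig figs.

L = 4πR²σT⁴ ⇒ R = √(L/(4πσT⁴)).
σT⁴ = 263.518 W/m², so R = √(1.524×10¹⁵/(4π×263.518)) = 6.78×10⁵ m.

R ≈ 6.78×10⁵ m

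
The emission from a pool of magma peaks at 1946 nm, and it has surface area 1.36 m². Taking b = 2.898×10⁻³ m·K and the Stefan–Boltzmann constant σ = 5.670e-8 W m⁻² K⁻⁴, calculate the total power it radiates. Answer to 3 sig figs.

P ≈ 3.79×10⁵ W

Wien's law: T = b/λ_max = 2.898×10⁻³/1.946×10⁻⁶ = 1489.21 K.
Area A = 1.36 m².
Then P = σAT⁴ = 5.670×10⁻⁸×1.36×(1489.21)⁴ = 3.79×10⁵ W.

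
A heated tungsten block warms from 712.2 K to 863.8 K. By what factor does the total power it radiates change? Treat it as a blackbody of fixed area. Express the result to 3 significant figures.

P ∝ T⁴, so P₂/P₁ = (T₂/T₁)⁴ = (863.8/712.2)⁴ = (1.21286)⁴ = 2.16.

P₂/P₁ ≈ 2.16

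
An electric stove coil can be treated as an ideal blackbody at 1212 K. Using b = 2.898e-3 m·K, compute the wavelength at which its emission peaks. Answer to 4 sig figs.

Wien's displacement law: λ_max = b/T = (2.898×10⁻³ m·K)/(1212 K) = 2.3911×10⁻⁶ m.
That is 2391 nm, in the infrared range.

λ_max ≈ 2391 nm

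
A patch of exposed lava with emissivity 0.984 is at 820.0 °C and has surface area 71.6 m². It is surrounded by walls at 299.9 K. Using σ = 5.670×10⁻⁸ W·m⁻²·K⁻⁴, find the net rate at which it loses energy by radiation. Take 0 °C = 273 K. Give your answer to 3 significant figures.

T = 820.0 °C + 273 = 1093.0 K.
Area A = 71.6 m².
Net radiated power P_net = εσA(T⁴ − T₀⁴) = 0.984×5.670×10⁻⁸×71.6×(1093.0⁴ − 299.9⁴).
T⁴ − T₀⁴ = 1.42719×10¹² − 8.08921×10⁹ = 1.41910×10¹² K⁴, so P_net = 5.67×10⁶ W.

Net loss ≈ 5.67×10⁶ W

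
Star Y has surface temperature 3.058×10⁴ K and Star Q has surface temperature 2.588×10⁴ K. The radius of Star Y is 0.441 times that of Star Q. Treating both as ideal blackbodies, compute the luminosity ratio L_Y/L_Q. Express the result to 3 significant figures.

L_Y/L_Q ≈ 0.379

L ∝ R²T⁴, so L_Y/L_Q = (R_Y/R_Q)²(T_Y/T_Q)⁴ = (0.441)² × (3.058×10⁴/2.588×10⁴)⁴ = 0.194481 × 1.94936 = 0.379.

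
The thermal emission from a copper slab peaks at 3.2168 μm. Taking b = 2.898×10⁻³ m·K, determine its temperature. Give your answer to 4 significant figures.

T ≈ 900.9 K

Wien's law gives T = b/λ_max = (2.898×10⁻³ m·K)/(3.2168×10⁻⁶ m) = 900.9 K.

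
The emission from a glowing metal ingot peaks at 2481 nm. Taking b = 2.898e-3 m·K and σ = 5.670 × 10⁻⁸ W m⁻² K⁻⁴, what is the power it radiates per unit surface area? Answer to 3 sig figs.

I ≈ 1.06×10⁵ W/m²

Wien's law: T = b/λ_max = 2.898×10⁻³/2.481×10⁻⁶ = 1168.08 K.
Then I = σT⁴ = 5.670×10⁻⁸×(1168.08)⁴ = 1.06×10⁵ W/m².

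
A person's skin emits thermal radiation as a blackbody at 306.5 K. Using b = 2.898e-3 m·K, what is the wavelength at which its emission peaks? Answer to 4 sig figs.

λ_max ≈ 9.455 μm

Wien's displacement law: λ_max = b/T = (2.898×10⁻³ m·K)/(306.5 K) = 9.4551×10⁻⁶ m.
That is 9.455 μm, in the infrared range.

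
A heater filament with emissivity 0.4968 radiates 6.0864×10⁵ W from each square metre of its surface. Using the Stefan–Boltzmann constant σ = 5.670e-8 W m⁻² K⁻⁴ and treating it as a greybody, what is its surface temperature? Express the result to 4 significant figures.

I = εσT⁴, so T = (I/εσ)^(1/4) = (6.0864×10⁵/(0.4968×5.670×10⁻⁸))^(1/4) = 2156 K.

T ≈ 2156 K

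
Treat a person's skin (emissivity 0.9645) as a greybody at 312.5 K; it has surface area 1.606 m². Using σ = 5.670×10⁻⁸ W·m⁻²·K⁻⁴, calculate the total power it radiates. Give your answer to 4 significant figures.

P ≈ 837.6 W

Area A = 1.606 m².
P = εσAT⁴ = 0.9645 × 5.670×10⁻⁸ × 1.606 × (312.5)⁴ = 837.6 W.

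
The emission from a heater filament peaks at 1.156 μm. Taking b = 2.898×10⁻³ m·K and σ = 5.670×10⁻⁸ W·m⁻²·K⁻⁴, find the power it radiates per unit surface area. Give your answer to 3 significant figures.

I ≈ 2.24×10⁶ W/m²

Wien's law: T = b/λ_max = 2.898×10⁻³/1.156×10⁻⁶ = 2506.92 K.
Then I = σT⁴ = 5.670×10⁻⁸×(2506.92)⁴ = 2.24×10⁶ W/m².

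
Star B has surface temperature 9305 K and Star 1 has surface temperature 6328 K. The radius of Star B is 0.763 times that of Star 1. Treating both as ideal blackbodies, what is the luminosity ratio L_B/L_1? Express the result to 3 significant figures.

L ∝ R²T⁴, so L_B/L_1 = (R_B/R_1)²(T_B/T_1)⁴ = (0.763)² × (9305/6328)⁴ = 0.582169 × 4.67519 = 2.72.

L_B/L_1 ≈ 2.72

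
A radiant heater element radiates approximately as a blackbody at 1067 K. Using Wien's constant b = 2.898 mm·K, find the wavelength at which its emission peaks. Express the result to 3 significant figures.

λ_max ≈ 2.72×10³ nm

Wien's displacement law: λ_max = b/T = (2.898×10⁻³ m·K)/(1067 K) = 2.716×10⁻⁶ m.
That is 2.72×10³ nm, in the infrared range.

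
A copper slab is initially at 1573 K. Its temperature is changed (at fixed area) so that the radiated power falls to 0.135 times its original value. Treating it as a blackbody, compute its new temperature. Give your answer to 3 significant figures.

P ∝ T⁴, so T₂/T₁ = (P₂/P₁)^(1/4) = (0.135)^(1/4) = 0.606155.
T₂ = 1573 × 0.606155 = 953 K.

T₂ ≈ 953 K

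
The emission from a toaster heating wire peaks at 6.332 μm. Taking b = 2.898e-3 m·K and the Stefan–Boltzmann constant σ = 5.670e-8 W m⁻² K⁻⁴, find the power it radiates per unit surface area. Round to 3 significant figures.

I ≈ 2.49×10³ W/m²

Wien's law: T = b/λ_max = 2.898×10⁻³/6.332×10⁻⁶ = 457.675 K.
Then I = σT⁴ = 5.670×10⁻⁸×(457.675)⁴ = 2.49×10³ W/m².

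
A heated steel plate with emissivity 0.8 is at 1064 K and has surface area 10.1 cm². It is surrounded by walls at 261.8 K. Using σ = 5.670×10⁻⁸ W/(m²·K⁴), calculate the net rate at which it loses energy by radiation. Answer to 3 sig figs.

Net loss ≈ 58.5 W

Area A = 10.1 cm² = 1.01×10⁻³ m².
Net radiated power P_net = εσA(T⁴ − T₀⁴) = 0.8×5.670×10⁻⁸×1.01×10⁻³×(1064⁴ − 261.8⁴).
T⁴ − T₀⁴ = 1.28164×10¹² − 4.69763×10⁹ = 1.27694×10¹² K⁴, so P_net = 58.5 W.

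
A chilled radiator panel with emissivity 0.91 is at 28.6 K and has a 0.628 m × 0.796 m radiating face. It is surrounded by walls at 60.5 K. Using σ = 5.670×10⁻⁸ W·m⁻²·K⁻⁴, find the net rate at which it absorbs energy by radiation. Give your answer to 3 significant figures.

Area A = 0.628 × 0.796 = 0.499888 m².
Net radiated power P_net = εσA(T⁴ − T₀⁴) = 0.91×5.670×10⁻⁸×0.499888×(28.6⁴ − 60.5⁴).
T⁴ − T₀⁴ = 6.69059×10⁵ − 1.33974×10⁷ = -1.27283×10⁷ K⁴, so P_net = -0.328 W — negative, meaning a net gain of 0.328 W.

Net gain ≈ 0.328 W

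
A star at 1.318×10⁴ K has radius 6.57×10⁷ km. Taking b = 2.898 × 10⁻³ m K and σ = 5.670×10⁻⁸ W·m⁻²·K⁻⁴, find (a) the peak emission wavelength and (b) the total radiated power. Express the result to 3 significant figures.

(a) λ_max = b/T = 2.898×10⁻³/1.318×10⁴ = 2.199×10⁻⁷ m = 220 nm.
Surface area A = 4πR² = 4π(6.57×10¹⁰ m)² = 5.42426×10²² m².
(b) P = σAT⁴ = 5.670×10⁻⁸×5.42426×10²²×(1.318×10⁴)⁴ = 9.28×10³¹ W.

λ_max ≈ 220 nm; P ≈ 9.28×10³¹ W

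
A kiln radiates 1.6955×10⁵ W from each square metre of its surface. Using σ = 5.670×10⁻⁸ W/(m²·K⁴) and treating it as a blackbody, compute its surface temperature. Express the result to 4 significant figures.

I = σT⁴, so T = (I/σ)^(1/4) = (1.6955×10⁵/(5.670×10⁻⁸))^(1/4) = 1315 K.

T ≈ 1315 K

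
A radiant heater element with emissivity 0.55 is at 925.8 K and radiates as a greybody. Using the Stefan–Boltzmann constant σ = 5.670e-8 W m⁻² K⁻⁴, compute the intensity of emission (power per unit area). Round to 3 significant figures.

I ≈ 2.29×10⁴ W/m²

Stefan–Boltzmann: I = εσT⁴ = 0.55 × 5.670×10⁻⁸ × (925.8)⁴ = 2.29×10⁴ W/m².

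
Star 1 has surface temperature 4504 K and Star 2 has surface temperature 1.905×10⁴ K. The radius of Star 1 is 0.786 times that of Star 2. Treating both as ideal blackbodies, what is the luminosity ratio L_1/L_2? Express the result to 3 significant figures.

L ∝ R²T⁴, so L_1/L_2 = (R_1/R_2)²(T_1/T_2)⁴ = (0.786)² × (4504/1.905×10⁴)⁴ = 0.617796 × 3.12474×10⁻³ = 1.93×10⁻³.

L_1/L_2 ≈ 1.93×10⁻³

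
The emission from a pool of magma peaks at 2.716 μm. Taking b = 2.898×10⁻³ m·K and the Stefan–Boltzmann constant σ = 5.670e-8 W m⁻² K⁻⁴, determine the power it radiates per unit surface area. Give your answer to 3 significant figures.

I ≈ 7.35×10⁴ W/m²

Wien's law: T = b/λ_max = 2.898×10⁻³/2.716×10⁻⁶ = 1067.01 K.
Then I = σT⁴ = 5.670×10⁻⁸×(1067.01)⁴ = 7.35×10⁴ W/m².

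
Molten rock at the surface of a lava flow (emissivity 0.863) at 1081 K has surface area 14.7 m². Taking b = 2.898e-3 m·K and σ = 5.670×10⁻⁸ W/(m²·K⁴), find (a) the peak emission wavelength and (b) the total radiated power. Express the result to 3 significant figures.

(a) λ_max = b/T = 2.898×10⁻³/1081 = 2.681×10⁻⁶ m = 2.68 μm.
Area A = 14.7 m².
(b) P = εσAT⁴ = 0.863×5.670×10⁻⁸×14.7×(1081)⁴ = 9.82×10⁵ W.

λ_max ≈ 2.68 μm; P ≈ 9.82×10⁵ W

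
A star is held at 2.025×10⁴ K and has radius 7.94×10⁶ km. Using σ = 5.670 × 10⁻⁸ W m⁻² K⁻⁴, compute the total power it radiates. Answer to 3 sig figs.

P ≈ 7.55×10³⁰ W

Surface area A = 4πR² = 4π(7.94×10⁹ m)² = 7.92229×10²⁰ m².
P = σAT⁴ = 5.670×10⁻⁸ × 7.92229×10²⁰ × (2.025×10⁴)⁴ = 7.55×10³⁰ W.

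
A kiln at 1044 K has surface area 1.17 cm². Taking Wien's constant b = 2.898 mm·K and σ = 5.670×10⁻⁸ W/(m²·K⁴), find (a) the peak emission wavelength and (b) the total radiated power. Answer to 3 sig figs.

(a) λ_max = b/T = 2.898×10⁻³/1044 = 2.776×10⁻⁶ m = 2.78 μm.
Area A = 1.17 cm² = 1.17×10⁻⁴ m².
(b) P = σAT⁴ = 5.670×10⁻⁸×1.17×10⁻⁴×(1044)⁴ = 7.88 W.

λ_max ≈ 2.78 μm; P ≈ 7.88 W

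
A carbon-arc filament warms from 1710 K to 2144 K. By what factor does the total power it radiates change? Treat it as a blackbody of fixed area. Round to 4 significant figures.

P ∝ T⁴, so P₂/P₁ = (T₂/T₁)⁴ = (2144/1710)⁴ = (1.25380)⁴ = 2.471.

P₂/P₁ ≈ 2.471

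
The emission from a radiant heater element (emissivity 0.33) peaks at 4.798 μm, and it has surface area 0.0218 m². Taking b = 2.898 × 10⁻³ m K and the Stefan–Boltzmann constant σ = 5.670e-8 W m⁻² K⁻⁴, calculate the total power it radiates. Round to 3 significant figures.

P ≈ 54.3 W

Wien's law: T = b/λ_max = 2.898×10⁻³/4.798×10⁻⁶ = 604.002 K.
Area A = 0.0218 m².
Then P = εσAT⁴ = 0.33×5.670×10⁻⁸×0.0218×(604.002)⁴ = 54.3 W.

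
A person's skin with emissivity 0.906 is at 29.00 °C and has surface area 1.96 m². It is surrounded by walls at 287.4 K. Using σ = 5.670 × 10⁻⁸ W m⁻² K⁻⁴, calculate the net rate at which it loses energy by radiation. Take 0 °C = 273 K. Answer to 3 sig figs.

T = 29.00 °C + 273 = 302.00 K.
Area A = 1.96 m².
Net radiated power P_net = εσA(T⁴ − T₀⁴) = 0.906×5.670×10⁻⁸×1.96×(302.00⁴ − 287.4⁴).
T⁴ − T₀⁴ = 8.31817×10⁹ − 6.82256×10⁹ = 1.49561×10⁹ K⁴, so P_net = 151 W.

Net loss ≈ 151 W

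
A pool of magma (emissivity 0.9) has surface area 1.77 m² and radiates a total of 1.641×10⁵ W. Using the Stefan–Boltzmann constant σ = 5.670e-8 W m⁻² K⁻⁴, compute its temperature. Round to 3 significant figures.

T ≈ 1.16×10³ K

Area A = 1.77 m².
P = εσAT⁴ ⇒ T = (P/(εσA))^(1/4) = (1.641×10⁵/(0.9×5.670×10⁻⁸×1.77))^(1/4) = 1.16×10³ K.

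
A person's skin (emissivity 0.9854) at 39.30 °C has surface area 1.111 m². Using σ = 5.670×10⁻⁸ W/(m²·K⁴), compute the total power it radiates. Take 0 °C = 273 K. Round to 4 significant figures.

P ≈ 590.5 W

T = 39.30 °C + 273 = 312.30 K.
Area A = 1.111 m².
P = εσAT⁴ = 0.9854 × 5.670×10⁻⁸ × 1.111 × (312.30)⁴ = 590.5 W.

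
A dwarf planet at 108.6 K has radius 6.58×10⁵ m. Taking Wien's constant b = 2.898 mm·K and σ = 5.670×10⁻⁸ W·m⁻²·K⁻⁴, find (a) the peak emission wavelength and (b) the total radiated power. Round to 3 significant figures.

(a) λ_max = b/T = 2.898×10⁻³/108.6 = 2.669×10⁻⁵ m = 26.7 μm.
Surface area A = 4πR² = 4π(6.58×10⁵ m)² = 5.44079×10¹² m².
(b) P = σAT⁴ = 5.670×10⁻⁸×5.44079×10¹²×(108.6)⁴ = 4.29×10¹³ W.

λ_max ≈ 26.7 μm; P ≈ 4.29×10¹³ W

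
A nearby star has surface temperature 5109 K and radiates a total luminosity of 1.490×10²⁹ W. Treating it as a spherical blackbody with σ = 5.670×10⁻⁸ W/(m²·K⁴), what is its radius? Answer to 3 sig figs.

R ≈ 1.75×10¹⁰ m

L = 4πR²σT⁴ ⇒ R = √(L/(4πσT⁴)).
σT⁴ = 3.86302×10⁷ W/m², so R = √(1.490×10²⁹/(4π×3.86302×10⁷)) = 1.75×10¹⁰ m.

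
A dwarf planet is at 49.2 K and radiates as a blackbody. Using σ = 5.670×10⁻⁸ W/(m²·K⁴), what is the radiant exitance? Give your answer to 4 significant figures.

Stefan–Boltzmann: I = σT⁴ = 5.670×10⁻⁸ × (49.2)⁴ = 0.3322 W/m².

I ≈ 0.3322 W/m²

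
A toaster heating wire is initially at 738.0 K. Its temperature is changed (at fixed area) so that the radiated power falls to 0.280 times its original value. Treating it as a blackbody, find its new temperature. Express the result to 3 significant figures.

T₂ ≈ 537 K

P ∝ T⁴, so T₂/T₁ = (P₂/P₁)^(1/4) = (0.280)^(1/4) = 0.727427.
T₂ = 738.0 × 0.727427 = 537 K.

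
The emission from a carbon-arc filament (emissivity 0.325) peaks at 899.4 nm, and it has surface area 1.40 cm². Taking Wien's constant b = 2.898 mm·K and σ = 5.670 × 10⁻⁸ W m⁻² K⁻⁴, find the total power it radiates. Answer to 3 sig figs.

P ≈ 278 W

Wien's law: T = b/λ_max = 2.898×10⁻³/8.994×10⁻⁷ = 3222.15 K.
Area A = 1.40 cm² = 1.40×10⁻⁴ m².
Then P = εσAT⁴ = 0.325×5.670×10⁻⁸×1.40×10⁻⁴×(3222.15)⁴ = 278 W.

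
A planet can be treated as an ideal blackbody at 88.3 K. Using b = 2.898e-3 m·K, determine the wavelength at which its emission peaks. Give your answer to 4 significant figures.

Wien's displacement law: λ_max = b/T = (2.898×10⁻³ m·K)/(88.3 K) = 3.2820×10⁻⁵ m.
That is 32.82 μm, in the infrared range.

λ_max ≈ 32.82 μm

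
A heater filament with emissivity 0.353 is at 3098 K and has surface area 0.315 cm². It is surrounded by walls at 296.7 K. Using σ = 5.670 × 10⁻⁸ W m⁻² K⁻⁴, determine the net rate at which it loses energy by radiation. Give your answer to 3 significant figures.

Net loss ≈ 58.1 W

Area A = 0.315 cm² = 3.15×10⁻⁵ m².
Net radiated power P_net = εσA(T⁴ − T₀⁴) = 0.353×5.670×10⁻⁸×3.15×10⁻⁵×(3098⁴ − 296.7⁴).
T⁴ − T₀⁴ = 9.21140×10¹³ − 7.74944×10⁹ = 9.21063×10¹³ K⁴, so P_net = 58.1 W.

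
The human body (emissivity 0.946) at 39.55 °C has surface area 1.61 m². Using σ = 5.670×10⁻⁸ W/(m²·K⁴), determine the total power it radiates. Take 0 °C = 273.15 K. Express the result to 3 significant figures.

P ≈ 826 W

T = 39.55 °C + 273.15 = 312.70 K.
Area A = 1.61 m².
P = εσAT⁴ = 0.946 × 5.670×10⁻⁸ × 1.61 × (312.70)⁴ = 826 W.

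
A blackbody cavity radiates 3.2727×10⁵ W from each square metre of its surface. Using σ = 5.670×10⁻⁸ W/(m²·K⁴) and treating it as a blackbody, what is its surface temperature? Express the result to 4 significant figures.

T ≈ 1550 K

I = σT⁴, so T = (I/σ)^(1/4) = (3.2727×10⁵/(5.670×10⁻⁸))^(1/4) = 1550 K.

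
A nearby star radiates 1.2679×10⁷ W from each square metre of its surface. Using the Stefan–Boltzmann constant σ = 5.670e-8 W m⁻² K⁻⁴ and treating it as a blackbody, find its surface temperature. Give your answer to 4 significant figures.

I = σT⁴, so T = (I/σ)^(1/4) = (1.2679×10⁷/(5.670×10⁻⁸))^(1/4) = 3867 K.

T ≈ 3867 K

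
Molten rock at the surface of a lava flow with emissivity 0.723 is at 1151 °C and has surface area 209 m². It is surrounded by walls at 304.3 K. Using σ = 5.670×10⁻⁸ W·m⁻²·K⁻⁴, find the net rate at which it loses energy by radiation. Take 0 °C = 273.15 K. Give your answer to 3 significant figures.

T = 1151 °C + 273.15 = 1424.15 K.
Area A = 209 m².
Net radiated power P_net = εσA(T⁴ − T₀⁴) = 0.723×5.670×10⁻⁸×209×(1424.15⁴ − 304.3⁴).
T⁴ − T₀⁴ = 4.11361×10¹² − 8.57448×10⁹ = 4.10504×10¹² K⁴, so P_net = 3.52×10⁷ W.

Net loss ≈ 3.52×10⁷ W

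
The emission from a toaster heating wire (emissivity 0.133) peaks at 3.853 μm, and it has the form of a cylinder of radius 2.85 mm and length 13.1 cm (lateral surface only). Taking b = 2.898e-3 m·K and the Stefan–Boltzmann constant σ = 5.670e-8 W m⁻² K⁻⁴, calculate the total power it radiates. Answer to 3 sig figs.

P ≈ 5.66 W

Wien's law: T = b/λ_max = 2.898×10⁻³/3.853×10⁻⁶ = 752.141 K.
Lateral area A = 2πrL = 2π×2.85×10⁻³×0.131 = 2.34583×10⁻³ m².
Then P = εσAT⁴ = 0.133×5.670×10⁻⁸×2.34583×10⁻³×(752.141)⁴ = 5.66 W.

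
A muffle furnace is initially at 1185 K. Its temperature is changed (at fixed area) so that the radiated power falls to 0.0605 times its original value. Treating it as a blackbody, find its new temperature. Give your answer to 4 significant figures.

P ∝ T⁴, so T₂/T₁ = (P₂/P₁)^(1/4) = (0.0605)^(1/4) = 0.495951.
T₂ = 1185 × 0.495951 = 587.7 K.

T₂ ≈ 587.7 K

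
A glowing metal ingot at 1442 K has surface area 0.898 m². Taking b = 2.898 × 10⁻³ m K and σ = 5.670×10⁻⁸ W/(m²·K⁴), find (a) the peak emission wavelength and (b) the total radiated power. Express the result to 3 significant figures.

λ_max ≈ 2.01 μm; P ≈ 2.20×10⁵ W

(a) λ_max = b/T = 2.898×10⁻³/1442 = 2.010×10⁻⁶ m = 2.01 μm.
Area A = 0.898 m².
(b) P = σAT⁴ = 5.670×10⁻⁸×0.898×(1442)⁴ = 2.20×10⁵ W.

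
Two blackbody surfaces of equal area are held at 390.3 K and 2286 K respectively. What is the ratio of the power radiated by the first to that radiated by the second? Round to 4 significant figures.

P₁/P₂ ≈ 8.497×10⁻⁴

With equal areas, P₁/P₂ = (T₁/T₂)⁴ = (390.3/2286)⁴ = 8.497×10⁻⁴.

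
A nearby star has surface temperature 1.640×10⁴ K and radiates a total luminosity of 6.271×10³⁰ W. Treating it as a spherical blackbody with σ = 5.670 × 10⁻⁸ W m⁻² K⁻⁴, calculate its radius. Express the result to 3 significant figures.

R ≈ 1.10×10¹⁰ m

L = 4πR²σT⁴ ⇒ R = √(L/(4πσT⁴)).
σT⁴ = 4.10165×10⁹ W/m², so R = √(6.271×10³⁰/(4π×4.10165×10⁹)) = 1.10×10¹⁰ m.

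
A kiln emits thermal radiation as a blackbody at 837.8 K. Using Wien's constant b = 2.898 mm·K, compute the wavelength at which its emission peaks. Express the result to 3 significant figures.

Wien's displacement law: λ_max = b/T = (2.898×10⁻³ m·K)/(837.8 K) = 3.459×10⁻⁶ m.
That is 3.46 μm, in the infrared range.

λ_max ≈ 3.46 μm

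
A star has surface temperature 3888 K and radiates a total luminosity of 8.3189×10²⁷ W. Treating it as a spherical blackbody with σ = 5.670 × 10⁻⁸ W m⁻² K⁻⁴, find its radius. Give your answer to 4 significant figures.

R ≈ 7.148×10⁹ m

L = 4πR²σT⁴ ⇒ R = √(L/(4πσT⁴)).
σT⁴ = 1.29565×10⁷ W/m², so R = √(8.3189×10²⁷/(4π×1.29565×10⁷)) = 7.148×10⁹ m.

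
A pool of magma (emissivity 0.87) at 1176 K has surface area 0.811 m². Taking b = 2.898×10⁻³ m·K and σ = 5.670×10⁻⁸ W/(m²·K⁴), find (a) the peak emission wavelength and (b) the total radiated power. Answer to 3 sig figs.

(a) λ_max = b/T = 2.898×10⁻³/1176 = 2.464×10⁻⁶ m = 2.46×10³ nm.
Area A = 0.811 m².
(b) P = εσAT⁴ = 0.87×5.670×10⁻⁸×0.811×(1176)⁴ = 7.65×10⁴ W.

λ_max ≈ 2.46×10³ nm; P ≈ 7.65×10⁴ W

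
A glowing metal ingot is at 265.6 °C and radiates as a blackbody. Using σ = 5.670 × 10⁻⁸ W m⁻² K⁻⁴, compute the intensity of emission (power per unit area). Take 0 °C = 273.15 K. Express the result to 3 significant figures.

T = 265.6 °C + 273.15 = 538.75 K.
Stefan–Boltzmann: I = σT⁴ = 5.670×10⁻⁸ × (538.75)⁴ = 4.78×10³ W/m².

I ≈ 4.78×10³ W/m²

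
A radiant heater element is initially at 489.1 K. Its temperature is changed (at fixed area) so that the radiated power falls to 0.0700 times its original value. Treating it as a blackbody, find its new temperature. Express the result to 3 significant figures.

P ∝ T⁴, so T₂/T₁ = (P₂/P₁)^(1/4) = (0.0700)^(1/4) = 0.514369.
T₂ = 489.1 × 0.514369 = 252 K.

T₂ ≈ 252 K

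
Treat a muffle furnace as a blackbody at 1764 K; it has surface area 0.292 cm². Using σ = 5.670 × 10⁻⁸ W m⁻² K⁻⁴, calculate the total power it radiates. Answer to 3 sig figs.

P ≈ 16.0 W

Area A = 0.292 cm² = 2.92×10⁻⁵ m².
P = σAT⁴ = 5.670×10⁻⁸ × 2.92×10⁻⁵ × (1764)⁴ = 16.0 W.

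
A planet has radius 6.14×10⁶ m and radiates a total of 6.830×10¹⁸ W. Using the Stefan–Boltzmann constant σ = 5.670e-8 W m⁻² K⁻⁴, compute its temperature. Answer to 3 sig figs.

Surface area A = 4πR² = 4π(6.14×10⁶ m)² = 4.73747×10¹⁴ m².
P = σAT⁴ ⇒ T = (P/(σA))^(1/4) = (6.830×10¹⁸/(5.670×10⁻⁸×4.73747×10¹⁴))^(1/4) = 710 K.

T ≈ 710 K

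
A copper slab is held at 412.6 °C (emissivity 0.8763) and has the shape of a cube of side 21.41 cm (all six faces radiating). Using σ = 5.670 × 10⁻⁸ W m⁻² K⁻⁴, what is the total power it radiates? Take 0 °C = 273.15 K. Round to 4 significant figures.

T = 412.6 °C + 273.15 = 685.75 K.
Area A = 6s² = 6×(0.2141 m)² = 0.275033 m².
P = εσAT⁴ = 0.8763 × 5.670×10⁻⁸ × 0.275033 × (685.75)⁴ = 3022 W.

P ≈ 3022 W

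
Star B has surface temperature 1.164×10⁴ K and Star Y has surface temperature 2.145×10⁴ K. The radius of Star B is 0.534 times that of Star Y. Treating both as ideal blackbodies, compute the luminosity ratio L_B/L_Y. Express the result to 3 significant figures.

L ∝ R²T⁴, so L_B/L_Y = (R_B/R_Y)²(T_B/T_Y)⁴ = (0.534)² × (1.164×10⁴/2.145×10⁴)⁴ = 0.285156 × 0.0867167 = 0.0247.

L_B/L_Y ≈ 0.0247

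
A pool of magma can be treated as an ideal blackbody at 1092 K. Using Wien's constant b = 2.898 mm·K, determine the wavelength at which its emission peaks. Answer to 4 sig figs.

λ_max ≈ 2654 nm

Wien's displacement law: λ_max = b/T = (2.898×10⁻³ m·K)/(1092 K) = 2.6538×10⁻⁶ m.
That is 2654 nm, in the infrared range.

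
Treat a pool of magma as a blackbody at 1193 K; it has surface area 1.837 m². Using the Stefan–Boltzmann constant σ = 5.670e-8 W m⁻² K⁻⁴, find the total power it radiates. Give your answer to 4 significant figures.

P ≈ 2.110×10⁵ W

Area A = 1.837 m².
P = σAT⁴ = 5.670×10⁻⁸ × 1.837 × (1193)⁴ = 2.110×10⁵ W.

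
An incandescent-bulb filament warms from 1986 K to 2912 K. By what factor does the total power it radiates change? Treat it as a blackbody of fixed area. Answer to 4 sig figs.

P ∝ T⁴, so P₂/P₁ = (T₂/T₁)⁴ = (2912/1986)⁴ = (1.46626)⁴ = 4.622.

P₂/P₁ ≈ 4.622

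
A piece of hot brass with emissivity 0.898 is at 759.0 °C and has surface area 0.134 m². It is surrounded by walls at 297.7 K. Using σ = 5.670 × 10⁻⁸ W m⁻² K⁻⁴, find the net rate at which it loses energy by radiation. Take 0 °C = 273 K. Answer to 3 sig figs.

T = 759.0 °C + 273 = 1032.0 K.
Area A = 0.134 m².
Net radiated power P_net = εσA(T⁴ − T₀⁴) = 0.898×5.670×10⁻⁸×0.134×(1032.0⁴ − 297.7⁴).
T⁴ − T₀⁴ = 1.13428×10¹² − 7.85444×10⁹ = 1.12643×10¹² K⁴, so P_net = 7.69×10³ W.

Net loss ≈ 7.69×10³ W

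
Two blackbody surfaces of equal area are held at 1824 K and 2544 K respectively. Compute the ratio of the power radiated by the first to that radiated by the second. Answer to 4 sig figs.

With equal areas, P₁/P₂ = (T₁/T₂)⁴ = (1824/2544)⁴ = 0.2643.

P₁/P₂ ≈ 0.2643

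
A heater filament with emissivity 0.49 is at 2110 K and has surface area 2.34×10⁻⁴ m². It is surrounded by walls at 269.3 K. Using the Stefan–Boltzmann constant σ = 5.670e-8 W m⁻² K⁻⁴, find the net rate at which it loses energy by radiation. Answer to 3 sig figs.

Net loss ≈ 129 W

Area A = 2.34×10⁻⁴ m².
Net radiated power P_net = εσA(T⁴ − T₀⁴) = 0.49×5.670×10⁻⁸×2.34×10⁻⁴×(2110⁴ − 269.3⁴).
T⁴ − T₀⁴ = 1.98212×10¹³ − 5.25951×10⁹ = 1.98159×10¹³ K⁴, so P_net = 129 W.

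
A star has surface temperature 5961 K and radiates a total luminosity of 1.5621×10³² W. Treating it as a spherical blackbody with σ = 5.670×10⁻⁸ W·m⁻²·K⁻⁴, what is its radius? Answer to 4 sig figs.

L = 4πR²σT⁴ ⇒ R = √(L/(4πσT⁴)).
σT⁴ = 7.15912×10⁷ W/m², so R = √(1.5621×10³²/(4π×7.15912×10⁷)) = 4.167×10¹¹ m.

R ≈ 4.167×10¹¹ m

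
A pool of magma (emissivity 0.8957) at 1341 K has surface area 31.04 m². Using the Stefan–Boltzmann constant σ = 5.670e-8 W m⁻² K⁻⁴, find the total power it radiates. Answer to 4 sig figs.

Area A = 31.04 m².
P = εσAT⁴ = 0.8957 × 5.670×10⁻⁸ × 31.04 × (1341)⁴ = 5.098×10⁶ W.

P ≈ 5.098×10⁶ W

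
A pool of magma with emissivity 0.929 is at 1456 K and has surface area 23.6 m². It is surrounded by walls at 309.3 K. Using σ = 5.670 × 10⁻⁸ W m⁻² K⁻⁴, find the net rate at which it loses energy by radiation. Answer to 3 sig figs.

Area A = 23.6 m².
Net radiated power P_net = εσA(T⁴ − T₀⁴) = 0.929×5.670×10⁻⁸×23.6×(1456⁴ − 309.3⁴).
T⁴ − T₀⁴ = 4.49413×10¹² − 9.15208×10⁹ = 4.48498×10¹² K⁴, so P_net = 5.58×10⁶ W.

Net loss ≈ 5.58×10⁶ W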